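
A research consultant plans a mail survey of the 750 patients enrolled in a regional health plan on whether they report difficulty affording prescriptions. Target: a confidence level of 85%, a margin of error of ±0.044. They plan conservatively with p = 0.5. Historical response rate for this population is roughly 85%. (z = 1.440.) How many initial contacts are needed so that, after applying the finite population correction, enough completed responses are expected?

Completed interviews needed (unadjusted): n₀ = 1.440² × 0.2500 / 0.044² ≈ 267.77 → 268.
FPC for N = 750: n = 268 / (1 + 267/750) = 268 / 1.3560 ≈ 197.64 → 198.
At an 85% response rate, contacts needed = 198 / 0.85 ≈ 232.94 → 233.

233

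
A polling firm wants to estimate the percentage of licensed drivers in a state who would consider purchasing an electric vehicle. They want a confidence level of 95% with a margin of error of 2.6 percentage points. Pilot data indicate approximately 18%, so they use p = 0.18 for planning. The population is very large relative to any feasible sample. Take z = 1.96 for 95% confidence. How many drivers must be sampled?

839

With p = 0.18, p(1−p) = 0.1476.
n = z²·p(1−p)/E² = 1.96² × 0.1476 / 0.026² = 3.8416 × 0.1476 / 0.000676 ≈ 838.79.
Rounding up gives n = 839.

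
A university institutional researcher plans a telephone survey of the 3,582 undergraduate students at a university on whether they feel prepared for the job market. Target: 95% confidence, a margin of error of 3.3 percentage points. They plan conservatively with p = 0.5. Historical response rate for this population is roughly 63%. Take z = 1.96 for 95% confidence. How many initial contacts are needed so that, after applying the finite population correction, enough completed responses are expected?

Completed interviews needed (unadjusted): n₀ = 1.96² × 0.2500 / 0.033² ≈ 881.91 → 882.
FPC for N = 3,582: n = 882 / (1 + 881/3582) = 882 / 1.2460 ≈ 707.89 → 708.
At a 63% response rate, contacts needed = 708 / 0.63 ≈ 1123.81 → 1124.

1124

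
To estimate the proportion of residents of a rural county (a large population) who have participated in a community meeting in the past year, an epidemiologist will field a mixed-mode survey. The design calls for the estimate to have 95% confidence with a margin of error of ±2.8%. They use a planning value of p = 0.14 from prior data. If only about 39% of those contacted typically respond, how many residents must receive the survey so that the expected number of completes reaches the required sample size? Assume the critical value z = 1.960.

1513

Completed interviews needed: n₀ = 1.960² × 0.1204 / 0.028² ≈ 589.96 → 590.
At a 39% response rate, contacts needed = 590 / 0.39 ≈ 1512.82 → 1513.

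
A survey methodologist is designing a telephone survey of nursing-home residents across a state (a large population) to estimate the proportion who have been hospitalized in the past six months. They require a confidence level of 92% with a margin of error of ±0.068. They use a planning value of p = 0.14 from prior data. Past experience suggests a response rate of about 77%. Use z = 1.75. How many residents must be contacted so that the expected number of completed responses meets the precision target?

Completed interviews needed: n₀ = 1.75² × 0.1204 / 0.068² ≈ 79.74 → 80.
At a 77% response rate, contacts needed = 80 / 0.77 ≈ 103.90 → 104.

104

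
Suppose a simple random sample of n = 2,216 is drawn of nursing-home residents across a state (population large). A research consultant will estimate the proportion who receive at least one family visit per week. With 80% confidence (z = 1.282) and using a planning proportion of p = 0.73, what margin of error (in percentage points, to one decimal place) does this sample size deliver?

SE(p̂) = √[p(1−p)/n] = √[0.1971/2216] = 0.00943.
E = z × SE = 1.282 × 0.00943 = 0.01209, or 1.2 percentage points.

1.2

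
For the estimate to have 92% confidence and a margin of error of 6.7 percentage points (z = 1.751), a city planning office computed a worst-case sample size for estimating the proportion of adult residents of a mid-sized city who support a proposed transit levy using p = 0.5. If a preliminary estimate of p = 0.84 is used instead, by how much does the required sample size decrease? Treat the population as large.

Conservative (p = 0.5): n = 1.751² × 0.25 / 0.067² ≈ 170.75 → 171.
Using p = 0.84: p(1−p) = 0.1344, so n = 1.751² × 0.1344 / 0.067² ≈ 91.80 → 92.
Reduction: 171 − 92 = 79.

79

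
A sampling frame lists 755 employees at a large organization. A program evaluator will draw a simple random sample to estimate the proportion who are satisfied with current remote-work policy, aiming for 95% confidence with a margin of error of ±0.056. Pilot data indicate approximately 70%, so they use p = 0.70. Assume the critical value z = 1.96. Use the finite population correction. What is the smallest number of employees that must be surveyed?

Unadjusted: n₀ = 1.96² × 0.70 × 0.30 / 0.056² ≈ 257.25, so n₀ = 258.
Finite population correction with N = 755: n = n₀ / (1 + (n₀−1)/N) = 258 / (1 + 257/755) = 258 / 1.3404 ≈ 192.48.
Rounding up, n = 193.

193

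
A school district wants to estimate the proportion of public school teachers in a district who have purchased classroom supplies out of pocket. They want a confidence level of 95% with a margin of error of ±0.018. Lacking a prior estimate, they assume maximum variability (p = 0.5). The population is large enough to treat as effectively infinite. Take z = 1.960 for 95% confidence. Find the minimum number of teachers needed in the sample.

With p = 0.5, p(1−p) = 0.25.
n = z²·p(1−p)/E² = 1.960² × 0.2500 / 0.018² = 3.8416 × 0.2500 / 0.000324 ≈ 2964.20.
Rounding up gives n = 2965.

2965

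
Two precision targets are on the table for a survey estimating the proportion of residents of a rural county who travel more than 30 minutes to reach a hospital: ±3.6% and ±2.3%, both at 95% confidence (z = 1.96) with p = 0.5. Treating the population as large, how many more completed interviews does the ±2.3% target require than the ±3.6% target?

1074

At ±3.6%: n = 1.96² × 0.2500 / 0.036² ≈ 741.05 → 742.
At ±2.3%: n = 1.96² × 0.2500 / 0.023² ≈ 1815.50 → 1816.
Additional respondents: 1816 − 742 = 1074.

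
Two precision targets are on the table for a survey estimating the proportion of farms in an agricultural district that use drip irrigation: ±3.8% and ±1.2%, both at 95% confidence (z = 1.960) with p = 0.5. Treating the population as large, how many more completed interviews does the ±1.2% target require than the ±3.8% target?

At ±3.8%: n = 1.960² × 0.2500 / 0.038² ≈ 665.10 → 666.
At ±1.2%: n = 1.960² × 0.2500 / 0.012² ≈ 6669.44 → 6670.
Additional respondents: 6670 − 666 = 6004.

6004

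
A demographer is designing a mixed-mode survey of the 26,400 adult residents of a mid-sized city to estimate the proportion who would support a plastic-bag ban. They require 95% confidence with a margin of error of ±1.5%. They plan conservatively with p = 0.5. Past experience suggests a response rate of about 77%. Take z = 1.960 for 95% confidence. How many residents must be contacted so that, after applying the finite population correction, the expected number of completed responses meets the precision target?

Completed interviews needed (unadjusted): n₀ = 1.960² × 0.2500 / 0.015² ≈ 4268.44 → 4269.
FPC for N = 26,400: n = 4269 / (1 + 4268/26400) = 4269 / 1.1617 ≈ 3674.89 → 3675.
At a 77% response rate, contacts needed = 3675 / 0.77 ≈ 4772.73 → 4773.

4773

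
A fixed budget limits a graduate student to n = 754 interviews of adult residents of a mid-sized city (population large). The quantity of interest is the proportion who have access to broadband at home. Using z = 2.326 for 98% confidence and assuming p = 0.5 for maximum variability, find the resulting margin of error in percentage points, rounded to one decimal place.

4.2

SE(p̂) = √[p(1−p)/n] = √[0.2500/754] = 0.01821.
E = z × SE = 2.326 × 0.01821 = 0.04235, or 4.2 percentage points.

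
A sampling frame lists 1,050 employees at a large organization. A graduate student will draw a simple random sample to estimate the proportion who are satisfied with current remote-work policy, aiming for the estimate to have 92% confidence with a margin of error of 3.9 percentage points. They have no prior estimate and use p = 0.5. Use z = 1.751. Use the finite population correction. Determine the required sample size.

341

Unadjusted: n₀ = 1.751² × 0.50 × 0.50 / 0.039² ≈ 503.94, so n₀ = 504.
Finite population correction with N = 1,050: n = n₀ / (1 + (n₀−1)/N) = 504 / (1 + 503/1050) = 504 / 1.4790 ≈ 340.76.
Rounding up, n = 341.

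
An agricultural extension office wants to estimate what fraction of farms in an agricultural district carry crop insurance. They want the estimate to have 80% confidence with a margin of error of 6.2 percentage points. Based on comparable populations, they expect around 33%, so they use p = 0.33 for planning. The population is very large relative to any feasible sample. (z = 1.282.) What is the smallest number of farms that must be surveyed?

With p = 0.33, p(1−p) = 0.2211.
n = z²·p(1−p)/E² = 1.282² × 0.2211 / 0.062² = 1.6435 × 0.2211 / 0.003844 ≈ 94.53.
Rounding up gives n = 95.

95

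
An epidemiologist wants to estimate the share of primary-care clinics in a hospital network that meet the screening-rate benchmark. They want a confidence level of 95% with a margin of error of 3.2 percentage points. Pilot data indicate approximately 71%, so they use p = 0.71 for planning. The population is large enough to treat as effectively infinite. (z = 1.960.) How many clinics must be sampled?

With p = 0.71, p(1−p) = 0.2059.
n = z²·p(1−p)/E² = 1.960² × 0.2059 / 0.032² = 3.8416 × 0.2059 / 0.001024 ≈ 772.45.
Rounding up gives n = 773.

773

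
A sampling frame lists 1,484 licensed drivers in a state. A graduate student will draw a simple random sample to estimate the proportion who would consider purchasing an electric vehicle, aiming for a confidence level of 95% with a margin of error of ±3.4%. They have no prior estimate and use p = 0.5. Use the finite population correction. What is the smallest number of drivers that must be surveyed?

533

For 95% confidence, z = 1.96.
Unadjusted: n₀ = 1.96² × 0.50 × 0.50 / 0.034² ≈ 830.80, so n₀ = 831.
Finite population correction with N = 1,484: n = n₀ / (1 + (n₀−1)/N) = 831 / (1 + 830/1484) = 831 / 1.5593 ≈ 532.93.
Rounding up, n = 533.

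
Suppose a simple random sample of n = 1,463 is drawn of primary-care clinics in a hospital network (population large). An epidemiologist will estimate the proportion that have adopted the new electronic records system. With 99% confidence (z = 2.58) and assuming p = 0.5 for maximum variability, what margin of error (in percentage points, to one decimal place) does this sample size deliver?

SE(p̂) = √[p(1−p)/n] = √[0.2500/1463] = 0.01307.
E = z × SE = 2.58 × 0.01307 = 0.03373, or 3.4 percentage points.

3.4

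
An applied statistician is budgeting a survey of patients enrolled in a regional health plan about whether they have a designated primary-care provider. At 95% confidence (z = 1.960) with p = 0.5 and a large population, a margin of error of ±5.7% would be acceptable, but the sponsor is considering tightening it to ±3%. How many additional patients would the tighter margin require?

772

At ±5.7%: n = 1.960² × 0.2500 / 0.057² ≈ 295.60 → 296.
At ±3%: n = 1.960² × 0.2500 / 0.030² ≈ 1067.11 → 1068.
Additional respondents: 1068 − 296 = 772.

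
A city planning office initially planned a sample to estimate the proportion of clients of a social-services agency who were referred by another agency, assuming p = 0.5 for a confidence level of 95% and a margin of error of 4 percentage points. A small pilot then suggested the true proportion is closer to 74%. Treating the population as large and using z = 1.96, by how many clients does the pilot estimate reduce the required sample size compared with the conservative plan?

Conservative (p = 0.5): n = 1.96² × 0.25 / 0.040² ≈ 600.25 → 601.
Using p = 0.74: p(1−p) = 0.1924, so n = 1.96² × 0.1924 / 0.040² ≈ 461.95 → 462.
Reduction: 601 − 462 = 139.

139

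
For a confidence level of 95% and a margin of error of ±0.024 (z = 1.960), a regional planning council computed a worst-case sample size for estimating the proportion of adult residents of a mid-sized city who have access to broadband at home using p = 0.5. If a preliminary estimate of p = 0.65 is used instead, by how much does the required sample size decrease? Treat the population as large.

Conservative (p = 0.5): n = 1.960² × 0.25 / 0.024² ≈ 1667.36 → 1668.
Using p = 0.65: p(1−p) = 0.2275, so n = 1.960² × 0.2275 / 0.024² ≈ 1517.30 → 1518.
Reduction: 1668 − 1518 = 150.

150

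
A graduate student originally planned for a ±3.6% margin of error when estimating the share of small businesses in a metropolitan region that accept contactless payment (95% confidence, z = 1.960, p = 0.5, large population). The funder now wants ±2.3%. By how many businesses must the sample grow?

1074

At ±3.6%: n = 1.960² × 0.2500 / 0.036² ≈ 741.05 → 742.
At ±2.3%: n = 1.960² × 0.2500 / 0.023² ≈ 1815.50 → 1816.
Additional respondents: 1816 − 742 = 1074.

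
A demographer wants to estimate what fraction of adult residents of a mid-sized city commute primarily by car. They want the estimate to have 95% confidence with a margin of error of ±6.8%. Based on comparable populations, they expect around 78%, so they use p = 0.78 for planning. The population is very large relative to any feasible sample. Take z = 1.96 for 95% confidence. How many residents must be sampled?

With p = 0.78, p(1−p) = 0.1716.
n = z²·p(1−p)/E² = 1.96² × 0.1716 / 0.068² = 3.8416 × 0.1716 / 0.004624 ≈ 142.56.
Rounding up gives n = 143.

143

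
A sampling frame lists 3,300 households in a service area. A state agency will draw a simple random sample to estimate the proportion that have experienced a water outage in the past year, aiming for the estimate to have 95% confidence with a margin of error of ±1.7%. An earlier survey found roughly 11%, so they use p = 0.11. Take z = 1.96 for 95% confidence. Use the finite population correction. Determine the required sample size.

934

Unadjusted: n₀ = 1.96² × 0.11 × 0.89 / 0.017² ≈ 1301.36, so n₀ = 1302.
Finite population correction with N = 3,300: n = n₀ / (1 + (n₀−1)/N) = 1302 / (1 + 1301/3300) = 1302 / 1.3942 ≈ 933.84.
Rounding up, n = 934.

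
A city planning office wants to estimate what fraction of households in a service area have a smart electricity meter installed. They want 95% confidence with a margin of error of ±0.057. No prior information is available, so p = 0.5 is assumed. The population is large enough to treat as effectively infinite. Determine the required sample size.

296

For 95% confidence, z = 1.96.
With p = 0.5, p(1−p) = 0.25.
n = z²·p(1−p)/E² = 1.96² × 0.2500 / 0.057² = 3.8416 × 0.2500 / 0.003249 ≈ 295.60.
Rounding up gives n = 296.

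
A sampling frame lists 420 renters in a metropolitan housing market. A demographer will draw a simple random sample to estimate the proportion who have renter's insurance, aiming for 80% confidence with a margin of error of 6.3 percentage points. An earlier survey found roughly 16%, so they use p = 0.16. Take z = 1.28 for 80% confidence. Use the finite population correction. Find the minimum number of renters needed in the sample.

50

Unadjusted: n₀ = 1.28² × 0.16 × 0.84 / 0.063² ≈ 55.48, so n₀ = 56.
Finite population correction with N = 420: n = n₀ / (1 + (n₀−1)/N) = 56 / (1 + 55/420) = 56 / 1.1310 ≈ 49.52.
Rounding up, n = 50.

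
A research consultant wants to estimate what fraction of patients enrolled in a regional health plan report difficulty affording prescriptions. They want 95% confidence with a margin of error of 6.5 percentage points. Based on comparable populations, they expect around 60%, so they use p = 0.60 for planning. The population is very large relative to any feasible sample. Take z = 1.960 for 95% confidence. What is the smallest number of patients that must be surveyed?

219

With p = 0.60, p(1−p) = 0.2400.
n = z²·p(1−p)/E² = 1.960² × 0.2400 / 0.065² = 3.8416 × 0.2400 / 0.004225 ≈ 218.22.
Rounding up gives n = 219.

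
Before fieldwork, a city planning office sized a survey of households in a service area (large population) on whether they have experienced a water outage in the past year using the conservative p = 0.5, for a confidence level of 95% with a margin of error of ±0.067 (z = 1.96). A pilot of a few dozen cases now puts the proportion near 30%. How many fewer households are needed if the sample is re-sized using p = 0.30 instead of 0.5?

34

Conservative (p = 0.5): n = 1.96² × 0.25 / 0.067² ≈ 213.95 → 214.
Using p = 0.30: p(1−p) = 0.2100, so n = 1.96² × 0.2100 / 0.067² ≈ 179.71 → 180.
Reduction: 214 − 180 = 34.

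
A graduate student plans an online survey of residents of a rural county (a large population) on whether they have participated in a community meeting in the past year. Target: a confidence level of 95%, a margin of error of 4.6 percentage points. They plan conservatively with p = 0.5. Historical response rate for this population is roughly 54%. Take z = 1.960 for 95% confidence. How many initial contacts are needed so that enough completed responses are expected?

841

Completed interviews needed: n₀ = 1.960² × 0.2500 / 0.046² ≈ 453.88 → 454.
At a 54% response rate, contacts needed = 454 / 0.54 ≈ 840.74 → 841.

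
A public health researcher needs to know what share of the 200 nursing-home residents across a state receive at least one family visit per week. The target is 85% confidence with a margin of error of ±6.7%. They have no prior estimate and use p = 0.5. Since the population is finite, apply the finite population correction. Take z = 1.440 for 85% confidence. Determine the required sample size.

Unadjusted: n₀ = 1.440² × 0.50 × 0.50 / 0.067² ≈ 115.48, so n₀ = 116.
Finite population correction with N = 200: n = n₀ / (1 + (n₀−1)/N) = 116 / (1 + 115/200) = 116 / 1.5750 ≈ 73.65.
Rounding up, n = 74.

74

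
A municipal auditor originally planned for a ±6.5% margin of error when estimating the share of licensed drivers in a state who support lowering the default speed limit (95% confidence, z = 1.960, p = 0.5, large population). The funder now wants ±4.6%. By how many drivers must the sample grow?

226

At ±6.5%: n = 1.960² × 0.2500 / 0.065² ≈ 227.31 → 228.
At ±4.6%: n = 1.960² × 0.2500 / 0.046² ≈ 453.88 → 454.
Additional respondents: 454 − 228 = 226.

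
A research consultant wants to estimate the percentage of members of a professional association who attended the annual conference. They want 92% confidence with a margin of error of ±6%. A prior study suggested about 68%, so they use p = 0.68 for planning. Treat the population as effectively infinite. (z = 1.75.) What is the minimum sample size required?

186

With p = 0.68, p(1−p) = 0.2176.
n = z²·p(1−p)/E² = 1.75² × 0.2176 / 0.060² = 3.0625 × 0.2176 / 0.003600 ≈ 185.11.
Rounding up gives n = 186.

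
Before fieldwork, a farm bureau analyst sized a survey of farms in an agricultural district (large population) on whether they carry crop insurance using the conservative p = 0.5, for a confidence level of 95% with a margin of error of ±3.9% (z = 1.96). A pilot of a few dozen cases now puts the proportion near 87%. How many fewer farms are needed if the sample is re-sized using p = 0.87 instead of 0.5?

346

Conservative (p = 0.5): n = 1.96² × 0.25 / 0.039² ≈ 631.43 → 632.
Using p = 0.87: p(1−p) = 0.1131, so n = 1.96² × 0.1131 / 0.039² ≈ 285.66 → 286.
Reduction: 632 − 286 = 346.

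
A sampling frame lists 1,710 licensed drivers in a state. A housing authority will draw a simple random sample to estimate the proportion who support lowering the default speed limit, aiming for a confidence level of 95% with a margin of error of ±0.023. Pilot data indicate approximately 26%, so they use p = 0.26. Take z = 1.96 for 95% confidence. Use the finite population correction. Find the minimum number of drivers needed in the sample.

770

Unadjusted: n₀ = 1.96² × 0.26 × 0.74 / 0.023² ≈ 1397.21, so n₀ = 1398.
Finite population correction with N = 1,710: n = n₀ / (1 + (n₀−1)/N) = 1398 / (1 + 1397/1710) = 1398 / 1.8170 ≈ 769.42.
Rounding up, n = 770.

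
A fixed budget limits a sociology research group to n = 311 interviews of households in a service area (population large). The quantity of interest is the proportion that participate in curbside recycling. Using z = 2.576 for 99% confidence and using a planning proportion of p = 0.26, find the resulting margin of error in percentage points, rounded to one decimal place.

SE(p̂) = √[p(1−p)/n] = √[0.1924/311] = 0.02487.
E = z × SE = 2.576 × 0.02487 = 0.06407, or 6.4 percentage points.

6.4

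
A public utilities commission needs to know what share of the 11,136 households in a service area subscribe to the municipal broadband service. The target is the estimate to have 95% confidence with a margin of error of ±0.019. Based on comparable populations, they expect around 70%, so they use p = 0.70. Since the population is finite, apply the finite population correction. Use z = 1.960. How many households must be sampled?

1862

Unadjusted: n₀ = 1.960² × 0.70 × 0.30 / 0.019² ≈ 2234.73, so n₀ = 2235.
Finite population correction with N = 11,136: n = n₀ / (1 + (n₀−1)/N) = 2235 / (1 + 2234/11136) = 2235 / 1.2006 ≈ 1861.55.
Rounding up, n = 1862.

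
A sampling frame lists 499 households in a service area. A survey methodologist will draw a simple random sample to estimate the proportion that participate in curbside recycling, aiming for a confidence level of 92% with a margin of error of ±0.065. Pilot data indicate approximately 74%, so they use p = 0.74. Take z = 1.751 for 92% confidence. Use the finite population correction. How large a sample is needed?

Unadjusted: n₀ = 1.751² × 0.74 × 0.26 / 0.065² ≈ 139.62, so n₀ = 140.
Finite population correction with N = 499: n = n₀ / (1 + (n₀−1)/N) = 140 / (1 + 139/499) = 140 / 1.2786 ≈ 109.50.
Rounding up, n = 110.

110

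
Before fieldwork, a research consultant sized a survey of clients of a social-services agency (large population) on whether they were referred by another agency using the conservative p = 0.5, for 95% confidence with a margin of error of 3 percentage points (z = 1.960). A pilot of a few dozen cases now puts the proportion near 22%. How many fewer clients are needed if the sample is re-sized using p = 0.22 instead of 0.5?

Conservative (p = 0.5): n = 1.960² × 0.25 / 0.030² ≈ 1067.11 → 1068.
Using p = 0.22: p(1−p) = 0.1716, so n = 1.960² × 0.1716 / 0.030² ≈ 732.47 → 733.
Reduction: 1068 − 733 = 335.

335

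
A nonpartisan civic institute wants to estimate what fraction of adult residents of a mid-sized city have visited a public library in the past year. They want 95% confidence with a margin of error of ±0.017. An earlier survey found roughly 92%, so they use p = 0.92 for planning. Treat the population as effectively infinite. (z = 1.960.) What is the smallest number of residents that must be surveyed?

979

With p = 0.92, p(1−p) = 0.0736.
n = z²·p(1−p)/E² = 1.960² × 0.0736 / 0.017² = 3.8416 × 0.0736 / 0.000289 ≈ 978.35.
Rounding up gives n = 979.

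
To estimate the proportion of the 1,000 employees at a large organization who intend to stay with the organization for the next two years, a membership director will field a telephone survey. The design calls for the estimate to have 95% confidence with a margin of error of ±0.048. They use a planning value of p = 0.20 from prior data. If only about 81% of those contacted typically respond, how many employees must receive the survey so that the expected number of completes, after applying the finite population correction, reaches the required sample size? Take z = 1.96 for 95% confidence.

261

Completed interviews needed (unadjusted): n₀ = 1.96² × 0.1600 / 0.048² ≈ 266.78 → 267.
FPC for N = 1,000: n = 267 / (1 + 266/1000) = 267 / 1.2660 ≈ 210.90 → 211.
At an 81% response rate, contacts needed = 211 / 0.81 ≈ 260.49 → 261.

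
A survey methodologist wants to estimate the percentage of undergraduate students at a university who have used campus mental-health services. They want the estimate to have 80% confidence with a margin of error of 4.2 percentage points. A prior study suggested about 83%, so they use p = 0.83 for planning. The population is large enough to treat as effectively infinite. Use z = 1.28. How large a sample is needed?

With p = 0.83, p(1−p) = 0.1411.
n = z²·p(1−p)/E² = 1.28² × 0.1411 / 0.042² = 1.6384 × 0.1411 / 0.001764 ≈ 131.05.
Rounding up gives n = 132.

132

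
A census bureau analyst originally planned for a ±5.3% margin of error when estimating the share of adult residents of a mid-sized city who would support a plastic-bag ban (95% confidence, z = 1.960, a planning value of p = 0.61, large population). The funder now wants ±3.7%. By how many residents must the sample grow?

At ±5.3%: n = 1.960² × 0.2379 / 0.053² ≈ 325.35 → 326.
At ±3.7%: n = 1.960² × 0.2379 / 0.037² ≈ 667.58 → 668.
Additional respondents: 668 − 326 = 342.

342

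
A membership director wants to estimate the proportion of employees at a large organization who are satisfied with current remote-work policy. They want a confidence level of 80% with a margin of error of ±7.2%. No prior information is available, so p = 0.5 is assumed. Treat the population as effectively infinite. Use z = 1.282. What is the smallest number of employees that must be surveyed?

80

With p = 0.5, p(1−p) = 0.25.
n = z²·p(1−p)/E² = 1.282² × 0.2500 / 0.072² = 1.6435 × 0.2500 / 0.005184 ≈ 79.26.
Rounding up gives n = 80.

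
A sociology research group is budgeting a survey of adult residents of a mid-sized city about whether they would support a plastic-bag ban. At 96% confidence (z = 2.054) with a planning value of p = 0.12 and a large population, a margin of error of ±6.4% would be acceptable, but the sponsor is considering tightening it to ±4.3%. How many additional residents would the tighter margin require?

132

At ±6.4%: n = 2.054² × 0.1056 / 0.064² ≈ 108.77 → 109.
At ±4.3%: n = 2.054² × 0.1056 / 0.043² ≈ 240.95 → 241.
Additional respondents: 241 − 109 = 132.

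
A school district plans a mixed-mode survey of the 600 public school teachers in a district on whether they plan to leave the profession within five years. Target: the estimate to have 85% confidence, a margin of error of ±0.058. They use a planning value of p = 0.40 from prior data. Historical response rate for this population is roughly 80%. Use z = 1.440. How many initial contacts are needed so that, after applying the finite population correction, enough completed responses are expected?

149

Completed interviews needed (unadjusted): n₀ = 1.440² × 0.2400 / 0.058² ≈ 147.94 → 148.
FPC for N = 600: n = 148 / (1 + 147/600) = 148 / 1.2450 ≈ 118.88 → 119.
At an 80% response rate, contacts needed = 119 / 0.80 ≈ 148.75 → 149.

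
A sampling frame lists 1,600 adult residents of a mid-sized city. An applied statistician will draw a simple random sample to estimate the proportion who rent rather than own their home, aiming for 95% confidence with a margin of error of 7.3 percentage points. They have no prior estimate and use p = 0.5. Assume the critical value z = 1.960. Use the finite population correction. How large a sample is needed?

163

Unadjusted: n₀ = 1.960² × 0.50 × 0.50 / 0.073² ≈ 180.22, so n₀ = 181.
Finite population correction with N = 1,600: n = n₀ / (1 + (n₀−1)/N) = 181 / (1 + 180/1600) = 181 / 1.1125 ≈ 162.70.
Rounding up, n = 163.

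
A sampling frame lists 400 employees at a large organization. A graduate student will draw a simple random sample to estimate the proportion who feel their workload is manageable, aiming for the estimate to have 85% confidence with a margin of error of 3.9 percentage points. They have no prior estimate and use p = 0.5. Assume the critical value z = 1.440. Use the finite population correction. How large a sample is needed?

185

Unadjusted: n₀ = 1.440² × 0.50 × 0.50 / 0.039² ≈ 340.83, so n₀ = 341.
Finite population correction with N = 400: n = n₀ / (1 + (n₀−1)/N) = 341 / (1 + 340/400) = 341 / 1.8500 ≈ 184.32.
Rounding up, n = 185.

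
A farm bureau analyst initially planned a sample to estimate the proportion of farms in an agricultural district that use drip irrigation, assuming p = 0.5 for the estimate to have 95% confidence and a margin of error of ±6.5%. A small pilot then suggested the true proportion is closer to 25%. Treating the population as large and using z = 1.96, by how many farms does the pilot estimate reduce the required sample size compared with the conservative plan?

57

Conservative (p = 0.5): n = 1.96² × 0.25 / 0.065² ≈ 227.31 → 228.
Using p = 0.25: p(1−p) = 0.1875, so n = 1.96² × 0.1875 / 0.065² ≈ 170.49 → 171.
Reduction: 228 − 171 = 57.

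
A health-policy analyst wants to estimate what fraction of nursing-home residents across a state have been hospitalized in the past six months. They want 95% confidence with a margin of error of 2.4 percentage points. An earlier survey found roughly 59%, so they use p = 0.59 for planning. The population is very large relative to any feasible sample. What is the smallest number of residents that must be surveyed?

For 95% confidence, z = 1.96.
With p = 0.59, p(1−p) = 0.2419.
n = z²·p(1−p)/E² = 1.96² × 0.2419 / 0.024² = 3.8416 × 0.2419 / 0.000576 ≈ 1613.34.
Rounding up gives n = 1614.

1614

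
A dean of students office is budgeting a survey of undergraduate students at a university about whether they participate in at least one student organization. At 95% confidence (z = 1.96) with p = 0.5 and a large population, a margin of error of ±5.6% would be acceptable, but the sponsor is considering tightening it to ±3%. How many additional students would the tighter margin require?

761

At ±5.6%: n = 1.96² × 0.2500 / 0.056² ≈ 306.25 → 307.
At ±3%: n = 1.96² × 0.2500 / 0.030² ≈ 1067.11 → 1068.
Additional respondents: 1068 − 307 = 761.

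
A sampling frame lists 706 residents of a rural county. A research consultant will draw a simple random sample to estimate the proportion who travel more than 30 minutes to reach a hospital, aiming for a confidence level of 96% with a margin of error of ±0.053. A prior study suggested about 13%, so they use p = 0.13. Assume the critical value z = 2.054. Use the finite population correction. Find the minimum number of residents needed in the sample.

Unadjusted: n₀ = 2.054² × 0.13 × 0.87 / 0.053² ≈ 169.87, so n₀ = 170.
Finite population correction with N = 706: n = n₀ / (1 + (n₀−1)/N) = 170 / (1 + 169/706) = 170 / 1.2394 ≈ 137.17.
Rounding up, n = 138.

138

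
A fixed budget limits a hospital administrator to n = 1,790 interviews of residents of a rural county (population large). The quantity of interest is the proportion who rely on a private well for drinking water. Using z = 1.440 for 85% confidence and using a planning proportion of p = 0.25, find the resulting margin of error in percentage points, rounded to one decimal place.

SE(p̂) = √[p(1−p)/n] = √[0.1875/1790] = 0.01023.
E = z × SE = 1.440 × 0.01023 = 0.01474, or 1.5 percentage points.

1.5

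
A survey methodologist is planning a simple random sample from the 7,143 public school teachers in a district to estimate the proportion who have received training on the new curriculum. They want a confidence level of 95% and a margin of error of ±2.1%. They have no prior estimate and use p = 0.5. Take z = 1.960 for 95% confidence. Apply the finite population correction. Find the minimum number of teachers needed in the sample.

Unadjusted: n₀ = 1.960² × 0.50 × 0.50 / 0.021² ≈ 2177.78, so n₀ = 2178.
Finite population correction with N = 7,143: n = n₀ / (1 + (n₀−1)/N) = 2178 / (1 + 2177/7143) = 2178 / 1.3048 ≈ 1669.25.
Rounding up, n = 1670.

1670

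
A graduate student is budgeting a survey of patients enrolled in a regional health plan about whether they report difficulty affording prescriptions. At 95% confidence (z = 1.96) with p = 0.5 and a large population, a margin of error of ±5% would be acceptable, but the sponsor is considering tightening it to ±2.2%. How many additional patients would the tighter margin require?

At ±5%: n = 1.96² × 0.2500 / 0.050² ≈ 384.16 → 385.
At ±2.2%: n = 1.96² × 0.2500 / 0.022² ≈ 1984.30 → 1985.
Additional respondents: 1985 − 385 = 1600.

1600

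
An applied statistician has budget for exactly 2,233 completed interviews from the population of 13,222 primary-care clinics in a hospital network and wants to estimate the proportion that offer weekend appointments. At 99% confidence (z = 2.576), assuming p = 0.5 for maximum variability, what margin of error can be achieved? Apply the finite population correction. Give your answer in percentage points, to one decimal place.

Finite-population factor: (N−n)/(N−1) = (13222−2233)/(13222−1) = 0.8312.
SE(p̂) = √[p(1−p)/n · (N−n)/(N−1)] = √[0.2500/2233 × 0.8312] = 0.00965.
E = z × SE = 2.576 × 0.00965 = 0.02485 ≈ 2.5 percentage points.

2.5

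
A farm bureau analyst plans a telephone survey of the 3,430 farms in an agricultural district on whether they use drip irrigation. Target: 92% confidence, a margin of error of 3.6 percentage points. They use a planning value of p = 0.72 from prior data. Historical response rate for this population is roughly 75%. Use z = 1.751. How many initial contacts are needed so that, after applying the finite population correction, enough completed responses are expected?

559

Completed interviews needed (unadjusted): n₀ = 1.751² × 0.2016 / 0.036² ≈ 476.93 → 477.
FPC for N = 3,430: n = 477 / (1 + 476/3430) = 477 / 1.1388 ≈ 418.87 → 419.
At a 75% response rate, contacts needed = 419 / 0.75 ≈ 558.67 → 559.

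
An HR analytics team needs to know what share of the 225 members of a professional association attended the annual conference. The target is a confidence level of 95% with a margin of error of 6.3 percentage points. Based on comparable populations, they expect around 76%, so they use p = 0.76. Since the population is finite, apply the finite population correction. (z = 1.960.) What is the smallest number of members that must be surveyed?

100

Unadjusted: n₀ = 1.960² × 0.76 × 0.24 / 0.063² ≈ 176.55, so n₀ = 177.
Finite population correction with N = 225: n = n₀ / (1 + (n₀−1)/N) = 177 / (1 + 176/225) = 177 / 1.7822 ≈ 99.31.
Rounding up, n = 100.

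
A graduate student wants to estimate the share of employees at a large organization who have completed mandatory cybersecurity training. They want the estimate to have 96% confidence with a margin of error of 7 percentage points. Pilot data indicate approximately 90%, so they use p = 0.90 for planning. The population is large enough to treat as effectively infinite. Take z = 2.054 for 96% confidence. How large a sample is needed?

78

With p = 0.90, p(1−p) = 0.0900.
n = z²·p(1−p)/E² = 2.054² × 0.0900 / 0.070² = 4.2189 × 0.0900 / 0.004900 ≈ 77.49.
Rounding up gives n = 78.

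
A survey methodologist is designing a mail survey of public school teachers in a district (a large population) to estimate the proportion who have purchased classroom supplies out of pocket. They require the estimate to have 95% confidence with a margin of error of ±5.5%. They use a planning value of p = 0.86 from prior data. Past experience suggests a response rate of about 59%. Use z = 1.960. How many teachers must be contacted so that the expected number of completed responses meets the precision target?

260

Completed interviews needed: n₀ = 1.960² × 0.1204 / 0.055² ≈ 152.90 → 153.
At a 59% response rate, contacts needed = 153 / 0.59 ≈ 259.32 → 260.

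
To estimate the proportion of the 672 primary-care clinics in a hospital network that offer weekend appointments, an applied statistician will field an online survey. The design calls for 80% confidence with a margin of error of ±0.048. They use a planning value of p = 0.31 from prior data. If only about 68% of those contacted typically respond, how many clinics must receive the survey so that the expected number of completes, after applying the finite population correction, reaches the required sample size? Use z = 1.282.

184

Completed interviews needed (unadjusted): n₀ = 1.282² × 0.2139 / 0.048² ≈ 152.58 → 153.
FPC for N = 672: n = 153 / (1 + 152/672) = 153 / 1.2262 ≈ 124.78 → 125.
At a 68% response rate, contacts needed = 125 / 0.68 ≈ 183.82 → 184.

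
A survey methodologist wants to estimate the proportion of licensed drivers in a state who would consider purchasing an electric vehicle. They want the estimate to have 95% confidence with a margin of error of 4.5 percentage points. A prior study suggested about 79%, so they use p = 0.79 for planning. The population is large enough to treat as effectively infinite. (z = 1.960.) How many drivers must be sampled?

315

With p = 0.79, p(1−p) = 0.1659.
n = z²·p(1−p)/E² = 1.960² × 0.1659 / 0.045² = 3.8416 × 0.1659 / 0.002025 ≈ 314.73.
Rounding up gives n = 315.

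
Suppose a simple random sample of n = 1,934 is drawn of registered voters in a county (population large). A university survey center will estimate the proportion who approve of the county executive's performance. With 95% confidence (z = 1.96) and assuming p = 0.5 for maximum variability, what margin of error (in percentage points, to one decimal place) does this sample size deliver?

2.2

SE(p̂) = √[p(1−p)/n] = √[0.2500/1934] = 0.01137.
E = z × SE = 1.96 × 0.01137 = 0.02228, or 2.2 percentage points.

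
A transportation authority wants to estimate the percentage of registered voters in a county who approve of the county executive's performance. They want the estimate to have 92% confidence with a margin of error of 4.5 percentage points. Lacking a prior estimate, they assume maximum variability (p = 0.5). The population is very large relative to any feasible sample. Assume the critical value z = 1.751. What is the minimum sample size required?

With p = 0.5, p(1−p) = 0.25.
n = z²·p(1−p)/E² = 1.751² × 0.2500 / 0.045² = 3.0660 × 0.2500 / 0.002025 ≈ 378.52.
Rounding up gives n = 379.

379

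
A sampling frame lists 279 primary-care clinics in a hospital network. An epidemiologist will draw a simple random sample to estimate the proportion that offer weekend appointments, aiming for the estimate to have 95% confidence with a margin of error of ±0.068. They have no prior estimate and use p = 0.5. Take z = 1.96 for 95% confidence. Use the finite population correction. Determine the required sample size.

Unadjusted: n₀ = 1.96² × 0.50 × 0.50 / 0.068² ≈ 207.70, so n₀ = 208.
Finite population correction with N = 279: n = n₀ / (1 + (n₀−1)/N) = 208 / (1 + 207/279) = 208 / 1.7419 ≈ 119.41.
Rounding up, n = 120.

120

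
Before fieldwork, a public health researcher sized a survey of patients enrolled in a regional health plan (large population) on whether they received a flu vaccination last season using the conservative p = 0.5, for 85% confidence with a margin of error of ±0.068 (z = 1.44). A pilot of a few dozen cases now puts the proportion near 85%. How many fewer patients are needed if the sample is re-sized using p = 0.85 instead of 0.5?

Conservative (p = 0.5): n = 1.44² × 0.25 / 0.068² ≈ 112.11 → 113.
Using p = 0.85: p(1−p) = 0.1275, so n = 1.44² × 0.1275 / 0.068² ≈ 57.18 → 58.
Reduction: 113 − 58 = 55.

55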